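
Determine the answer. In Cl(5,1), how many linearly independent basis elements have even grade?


Even subalgebra dimension = 2^(n-1)
n = 5 + 1 = 6
2^(6 - 1) = 2^5 = 32
Verification: sum of C(6,k) for even k = 1 + 15 + 15 + 1 = 32
Result = 32


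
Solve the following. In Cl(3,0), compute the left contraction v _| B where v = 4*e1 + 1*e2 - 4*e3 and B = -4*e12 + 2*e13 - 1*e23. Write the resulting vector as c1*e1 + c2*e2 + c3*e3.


Left contraction v _| B = <vB>_1 (grade-1 part of the geometric product vB).
Using e1_|e12 = e2, e2_|e12 = -e1, e1_|e13 = e3, e3_|e13 = -e1, e2_|e23 = e3, e3_|e23 = -e2:
e1 coeff: -v2*b12 - v3*b13 = -(1)*(-4) - (-4)*(2) = 12
e2 coeff: v1*b12 - v3*b23 = (4)*(-4) - (-4)*(-1) = -20
e3 coeff: v1*b13 + v2*b23 = (4)*(2) + (1)*(-1) = 7
v _| B = 12*e1 - 20*e2 + 7*e3


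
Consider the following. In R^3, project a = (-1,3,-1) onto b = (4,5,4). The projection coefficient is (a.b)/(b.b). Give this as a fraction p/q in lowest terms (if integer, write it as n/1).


Projection coefficient = (a . b) / (b . b)
a . b = (-1)*4 + 3*5 + (-1)*4
= -4 + 15 + (-4) = 7
b . b = 4^2 + 5^2 + 4^2
= 16 + 25 + 16 = 57
Coefficient = 7/57
In lowest terms: 7/57


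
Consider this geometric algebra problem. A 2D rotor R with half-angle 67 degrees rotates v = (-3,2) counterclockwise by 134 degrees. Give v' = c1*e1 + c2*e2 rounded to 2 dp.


Rotor R = cos(67deg) - sin(67deg)*e12
Rotation angle theta = 2 * 67 = 134 degrees
v' = R*v*~R rotates v by theta.
cos(134deg) = -0.6947, sin(134deg) = 0.7193
v'_1 = -3*cos(134deg) - 2*sin(134deg)
= -3*(-0.6947) - 2*0.7193
= 0.65
v'_2 = -3*sin(134deg) + 2*cos(134deg)
= -3*0.7193 + 2*(-0.6947)
= -3.55
v' = 0.65*e1 - 3.55*e2


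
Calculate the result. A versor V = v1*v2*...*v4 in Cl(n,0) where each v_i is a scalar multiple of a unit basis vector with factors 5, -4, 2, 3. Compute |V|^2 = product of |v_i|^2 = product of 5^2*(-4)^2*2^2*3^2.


Each vector v_i has |v_i|^2 = s_i^2
Squared scales: 5^2 = 25, (-4)^2 = 16, 2^2 = 4, 3^2 = 9
|V|^2 = 25 * 16 * 4 * 9
= 14400


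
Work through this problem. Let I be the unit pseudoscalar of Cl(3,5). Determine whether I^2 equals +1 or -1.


The pseudoscalar I = e1...e_n (product of all n generators) of Cl(p,q) satisfies I^2 = (-1)^(q + n(n-1)/2).
p = 3, q = 5, n = p + q = 8
n(n-1)/2 = 8 * 7 / 2 = 28
Exponent = q + n(n-1)/2 = 5 + 28 = 33
I^2 = (-1)^33 = -1


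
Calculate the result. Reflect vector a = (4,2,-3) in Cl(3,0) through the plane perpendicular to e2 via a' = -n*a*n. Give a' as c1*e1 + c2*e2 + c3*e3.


Reflection formula: a' = -n*a*n, with n = e2 (unit vector, n^2 = 1).
For reflection through hyperplane perp to e2:
The component along e2 flips sign, others stay.
a = (4, 2, -3)
a' = (4, -2, -3)
a' = 4*e1 - 2*e2 - 3*e3


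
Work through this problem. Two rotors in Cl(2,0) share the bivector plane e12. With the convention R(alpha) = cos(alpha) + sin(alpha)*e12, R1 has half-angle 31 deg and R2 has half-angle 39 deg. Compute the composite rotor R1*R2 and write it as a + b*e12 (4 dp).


Same-plane rotors commute and their half-angles add:
R1*R2 = cos(a1 + a2) + sin(a1 + a2)*e12.
a1 + a2 = 31 + 39 = 70 deg
cos(70 deg) = 0.3420
sin(70 deg) = 0.9397
R1*R2 = 0.3420 + 0.9397*e12


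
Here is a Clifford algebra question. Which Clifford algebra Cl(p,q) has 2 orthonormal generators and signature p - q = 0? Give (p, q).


We need p + q = 2 and p - q = 0.
Adding: 2p = 2 + 0 = 2, so p = 1.
Then q = 2 - 1 = 1.
(p, q) = (1, 1)


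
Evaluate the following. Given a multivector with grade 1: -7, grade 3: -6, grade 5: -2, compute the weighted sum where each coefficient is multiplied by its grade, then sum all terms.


Grade-weighted sum = sum of grade_k * coefficient_k
1*(-7) = -7
3*(-6) = -18
5*(-2) = -10
Total = -7 + (-18) + (-10) = -35


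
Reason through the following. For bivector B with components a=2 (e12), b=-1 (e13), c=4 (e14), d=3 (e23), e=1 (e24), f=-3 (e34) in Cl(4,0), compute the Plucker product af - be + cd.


Plucker relation: af - be + cd
a*f = 2*(-3) = -6
b*e = (-1)*1 = -1
c*d = 4*3 = 12
af - be + cd = -6 - (-1) + 12
= 7


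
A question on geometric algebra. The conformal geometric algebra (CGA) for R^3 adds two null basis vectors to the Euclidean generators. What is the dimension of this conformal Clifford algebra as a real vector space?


The conformal model of R^3 uses Cl(4,1): the 3 Euclidean generators plus two extra orthogonal generators e+ (e+^2 = +1) and e- (e-^2 = -1), from which the null vectors e0, einf are built.
Number of generators m = 3 + 2 = 5.
dim Cl(p,q) = 2^m = 2^5 = 32


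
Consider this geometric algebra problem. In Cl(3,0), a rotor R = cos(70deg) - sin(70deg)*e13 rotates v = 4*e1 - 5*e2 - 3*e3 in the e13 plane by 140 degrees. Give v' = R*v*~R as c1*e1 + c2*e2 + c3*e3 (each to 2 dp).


Rotor R = cos(70deg) - sin(70deg)*e13
Rotation angle theta = 2 * 70 = 140 degrees in the e13 plane (e1 -> e3).
The component perpendicular to the plane (e2) is invariant: v'_2 = v2 = -5.00
cos(140deg) = -0.7660, sin(140deg) = 0.6428
v'_1 = v1*cos(theta) - v3*sin(theta) = 4*(-0.7660) - (-3)*0.6428 = -1.14
v'_3 = v1*sin(theta) + v3*cos(theta) = 4*0.6428 + (-3)*(-0.7660) = 4.87
v' = -1.14*e1 - 5.00*e2 + 4.87*e3


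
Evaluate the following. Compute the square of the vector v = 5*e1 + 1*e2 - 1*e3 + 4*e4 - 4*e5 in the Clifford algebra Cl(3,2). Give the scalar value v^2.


v^2 = sum of c_i^2 * e_i^2
Positive signature terms (e_i^2 = +1): 5^2 + 1^2 + (-1)^2 = 27
Negative signature terms (e_j^2 = -1): 4^2 + (-4)^2 = 32
v^2 = 27 - 32 = -5


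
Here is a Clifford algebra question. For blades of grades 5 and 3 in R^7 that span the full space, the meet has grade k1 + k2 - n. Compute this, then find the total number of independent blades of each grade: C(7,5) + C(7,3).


Meet grade = grade(A) + grade(B) - n
= 5 + 3 - 7 = 1
C(7,5) = 21
C(7,3) = 35
dim_A + dim_B = 21 + 35 = 56


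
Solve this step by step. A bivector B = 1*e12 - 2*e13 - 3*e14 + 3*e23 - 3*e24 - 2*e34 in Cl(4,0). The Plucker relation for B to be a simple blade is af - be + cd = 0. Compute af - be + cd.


Plucker relation: af - be + cd
a*f = 1*(-2) = -2
b*e = (-2)*(-3) = 6
c*d = (-3)*3 = -9
af - be + cd = -2 - 6 + (-9)
= -17


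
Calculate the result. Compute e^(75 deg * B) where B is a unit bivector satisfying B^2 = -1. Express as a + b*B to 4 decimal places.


For a unit bivector B with B^2 = -1, the exponential series gives
e^(theta*B) = cos(theta) + sin(theta)*B (the GA analogue of Euler's formula).
theta = 75 degrees = 1.308997 rad
cos(75 deg) = 0.2588
sin(75 deg) = 0.9659
exp(theta*B) = 0.2588 + 0.9659*B


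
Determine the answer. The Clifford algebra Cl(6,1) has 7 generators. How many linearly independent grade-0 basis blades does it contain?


Number of grade-k basis blades in Cl(p,q) with n = p + q is C(n, k).
n = 6 + 1 = 7
C(7, 0) = 7! / (0! * 7!)
= 5040 / (1 * 5040)
= 1


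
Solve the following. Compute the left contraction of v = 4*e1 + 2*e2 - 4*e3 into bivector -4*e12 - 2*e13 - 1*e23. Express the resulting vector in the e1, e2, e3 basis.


Left contraction v _| B = <vB>_1 (grade-1 part of the geometric product vB).
Using e1_|e12 = e2, e2_|e12 = -e1, e1_|e13 = e3, e3_|e13 = -e1, e2_|e23 = e3, e3_|e23 = -e2:
e1 coeff: -v2*b12 - v3*b13 = -(2)*(-4) - (-4)*(-2) = 0
e2 coeff: v1*b12 - v3*b23 = (4)*(-4) - (-4)*(-1) = -20
e3 coeff: v1*b13 + v2*b23 = (4)*(-2) + (2)*(-1) = -10
v _| B = 0*e1 - 20*e2 - 10*e3


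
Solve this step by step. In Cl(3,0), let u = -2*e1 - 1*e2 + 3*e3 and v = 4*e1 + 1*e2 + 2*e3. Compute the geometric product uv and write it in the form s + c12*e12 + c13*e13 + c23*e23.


In Cl(3,0): e_i^2 = 1, e_ie_j = -e_je_i for i != j.
Scalar part = u . v = (-2)*4 + (-1)*1 + 3*2
= -8 + (-1) + 6 = -3
e12 coeff = (-2)*1 - (-1)*4 = -2 - (-4) = 2
e13 coeff = (-2)*2 - 3*4 = -4 - 12 = -16
e23 coeff = (-1)*2 - 3*1 = -2 - 3 = -5
uv = -3 + 2*e12 - 16*e13 - 5*e23


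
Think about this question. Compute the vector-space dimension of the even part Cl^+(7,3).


Even subalgebra dimension = 2^(n-1)
n = 7 + 3 = 10
2^(10 - 1) = 2^9 = 512
Verification: sum of C(10,k) for even k = 1 + 45 + 210 + 210 + 45 + 1 = 512
Result = 512


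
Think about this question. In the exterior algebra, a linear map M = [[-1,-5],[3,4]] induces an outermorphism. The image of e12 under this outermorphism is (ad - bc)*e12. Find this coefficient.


The outermorphism of a linear map f sends e1^e2 to f(e1)^f(e2).
f(e1) = -1*e1 + 3*e2
f(e2) = -5*e1 + 4*e2
f(e1) ^ f(e2) = (-1*e1 + 3*e2) ^ (-5*e1 + 4*e2)
= (-1)*4*e12 + 3*(-5)*e21
= (-4 - (-15))*e12
= 11*e12
Coefficient = 11


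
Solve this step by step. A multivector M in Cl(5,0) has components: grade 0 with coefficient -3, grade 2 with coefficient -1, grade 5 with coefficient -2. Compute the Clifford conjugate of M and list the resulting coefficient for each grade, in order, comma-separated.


Clifford conjugate sign for grade k: (-1)^(k(k+1)/2)
Grade 0: (-1)^(0*1/2) = (-1)^0 = 1, coeff -3 -> -3
Grade 2: (-1)^(2*3/2) = (-1)^3 = -1, coeff -1 -> 1
Grade 5: (-1)^(5*6/2) = (-1)^15 = -1, coeff -2 -> 2
Conjugated coefficients: -3, 1, 2


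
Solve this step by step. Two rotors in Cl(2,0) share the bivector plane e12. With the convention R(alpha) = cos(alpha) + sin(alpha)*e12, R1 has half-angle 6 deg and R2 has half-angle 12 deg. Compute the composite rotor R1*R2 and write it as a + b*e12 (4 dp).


Same-plane rotors commute and their half-angles add:
R1*R2 = cos(a1 + a2) + sin(a1 + a2)*e12.
a1 + a2 = 6 + 12 = 18 deg
cos(18 deg) = 0.9511
sin(18 deg) = 0.3090
R1*R2 = 0.9511 + 0.3090*e12


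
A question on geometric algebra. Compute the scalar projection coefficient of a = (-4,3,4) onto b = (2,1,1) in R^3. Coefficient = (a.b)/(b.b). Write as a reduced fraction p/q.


Projection coefficient = (a . b) / (b . b)
a . b = (-4)*2 + 3*1 + 4*1
= -8 + 3 + 4 = -1
b . b = 2^2 + 1^2 + 1^2
= 4 + 1 + 1 = 6
Coefficient = -1/6
In lowest terms: -1/6


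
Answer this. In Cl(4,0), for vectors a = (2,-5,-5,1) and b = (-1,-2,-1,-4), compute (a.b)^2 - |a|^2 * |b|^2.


a . b = 2*(-1) + (-5)*(-2) + (-5)*(-1) + 1*(-4)
= -2 + 10 + 5 + (-4) = 9
|a|^2 = 2^2 + (-5)^2 + (-5)^2 + 1^2 = 55
|b|^2 = (-1)^2 + (-2)^2 + (-1)^2 + (-4)^2 = 22
(a.b)^2 = 9^2 = 81
|a|^2 * |b|^2 = 55 * 22 = 1210
Result = 81 - 1210 = -1129


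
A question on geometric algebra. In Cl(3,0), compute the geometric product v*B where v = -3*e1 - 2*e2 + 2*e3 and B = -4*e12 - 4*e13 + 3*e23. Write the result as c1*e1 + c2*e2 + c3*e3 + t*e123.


vB has grade-1 (vector) and grade-3 (trivector) parts: vB = (v _| B) + (v ^ B).
Vector part <vB>_1:
  e1: -v2*b12 - v3*b13 = -(-2)*(-4) - (2)*(-4) = 0
  e2: v1*b12 - v3*b23 = (-3)*(-4) - (2)*(3) = 6
  e3: v1*b13 + v2*b23 = (-3)*(-4) + (-2)*(3) = 6
Trivector part <vB>_3:
  e123: v1*b23 - v2*b13 + v3*b12 = (-3)*(3) - (-2)*(-4) + (2)*(-4) = -25
vB = 0*e1 + 6*e2 + 6*e3 - 25*e123


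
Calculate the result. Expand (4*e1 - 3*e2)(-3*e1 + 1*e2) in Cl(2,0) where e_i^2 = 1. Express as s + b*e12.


Expand: (4*e1 - 3*e2)(-3*e1 + 1*e2)
= 4*(-3)*e1e1 + 4*1*e1e2 + (-3)*(-3)*e2e1 + (-3)*1*e2e2
Using e1^2 = e2^2 = 1, e2e1 = -e1e2:
Scalar part s = 4*(-3) + (-3)*1 = -12 + (-3) = -15
Bivector part b = 4*1 - (-3)*(-3) = 4 - 9 = -5
uv = -15 - 5*e12


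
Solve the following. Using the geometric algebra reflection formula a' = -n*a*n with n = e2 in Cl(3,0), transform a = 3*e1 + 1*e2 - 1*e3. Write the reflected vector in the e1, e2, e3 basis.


Reflection formula: a' = -n*a*n, with n = e2 (unit vector, n^2 = 1).
For reflection through hyperplane perp to e2:
The component along e2 flips sign, others stay.
a = (3, 1, -1)
a' = (3, -1, -1)
a' = 3*e1 - 1*e2 - 1*e3


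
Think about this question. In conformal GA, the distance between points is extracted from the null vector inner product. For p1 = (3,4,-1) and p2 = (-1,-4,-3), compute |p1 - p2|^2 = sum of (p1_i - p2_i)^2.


p1 - p2 = (4, 8, 2)
|p1 - p2|^2 = 4^2 + 8^2 + 2^2
= 16 + 64 + 4
= 84


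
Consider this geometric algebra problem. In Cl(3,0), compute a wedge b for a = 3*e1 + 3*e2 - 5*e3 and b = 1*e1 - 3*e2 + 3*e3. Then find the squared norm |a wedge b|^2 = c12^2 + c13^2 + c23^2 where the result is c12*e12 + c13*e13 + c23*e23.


a wedge b = (a1*b2 - a2*b1)*e12 + (a1*b3 - a3*b1)*e13 + (a2*b3 - a3*b2)*e23
e12 coeff: 3*(-3) - 3*1 = -9 - 3 = -12
e13 coeff: 3*3 - (-5)*1 = 9 - (-5) = 14
e23 coeff: 3*3 - (-5)*(-3) = 9 - 15 = -6
|a wedge b|^2 = (-12)^2 + 14^2 + (-6)^2
= 144 + 196 + 36
= 376


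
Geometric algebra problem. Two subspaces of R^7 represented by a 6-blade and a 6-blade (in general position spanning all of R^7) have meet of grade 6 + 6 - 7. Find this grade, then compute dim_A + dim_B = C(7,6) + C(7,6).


Meet grade = grade(A) + grade(B) - n
= 6 + 6 - 7 = 5
C(7,6) = 7
C(7,6) = 7
dim_A + dim_B = 7 + 7 = 14


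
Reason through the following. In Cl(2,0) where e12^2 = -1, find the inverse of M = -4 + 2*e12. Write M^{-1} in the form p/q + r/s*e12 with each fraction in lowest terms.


M = -4 + 2*e12, where e12^2 = -1.
Since M commutes with its reverse ~M = a - b*e12, M * ~M = a^2 - b^2*e12^2 = a^2 + b^2.
So M^{-1} = ~M / (a^2 + b^2) = (a - b*e12)/(a^2 + b^2).
a^2 + b^2 = 16 + 4 = 20
Scalar part = -4/20 = -1/5
Bivector coeff = -2/20 = -1/10
M^{-1} = -1/5 - 1/10*e12


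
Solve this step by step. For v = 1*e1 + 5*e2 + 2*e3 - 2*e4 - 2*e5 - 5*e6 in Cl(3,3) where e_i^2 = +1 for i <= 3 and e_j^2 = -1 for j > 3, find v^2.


v^2 = sum of c_i^2 * e_i^2
Positive signature terms (e_i^2 = +1): 1^2 + 5^2 + 2^2 = 30
Negative signature terms (e_j^2 = -1): (-2)^2 + (-2)^2 + (-5)^2 = 33
v^2 = 30 - 33 = -3


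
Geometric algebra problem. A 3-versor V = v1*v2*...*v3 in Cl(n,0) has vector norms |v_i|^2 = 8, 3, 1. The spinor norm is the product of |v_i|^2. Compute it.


Spinor norm N(V) = |v1|^2 * |v2|^2 * ... * |v3|^2
= 8 * 3 * 1
Running product: 8, 24, 24
N(V) = 24


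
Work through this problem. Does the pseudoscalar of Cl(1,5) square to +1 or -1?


The pseudoscalar I = e1...e_n (product of all n generators) of Cl(p,q) satisfies I^2 = (-1)^(q + n(n-1)/2).
p = 1, q = 5, n = p + q = 6
n(n-1)/2 = 6 * 5 / 2 = 15
Exponent = q + n(n-1)/2 = 5 + 15 = 20
I^2 = (-1)^20 = +1


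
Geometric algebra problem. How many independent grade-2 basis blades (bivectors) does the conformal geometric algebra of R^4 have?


The conformal model of R^4 uses Cl(5,1) with m = 4 + 2 = 6 generators.
Number of grade-2 blades = C(m, 2) = C(6, 2)
= 6*5/2 = 15


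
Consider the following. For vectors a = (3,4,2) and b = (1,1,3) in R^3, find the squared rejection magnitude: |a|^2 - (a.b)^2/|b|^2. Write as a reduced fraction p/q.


|a|^2 = 3^2 + 4^2 + 2^2 = 29
|b|^2 = 1^2 + 1^2 + 3^2 = 11
a . b = 3*1 + 4*1 + 2*3 = 13
(a.b)^2 = 13^2 = 169
|rej|^2 = 29 - 169/11
= (319 - 169)/11
= 150/11
In lowest terms: 150/11


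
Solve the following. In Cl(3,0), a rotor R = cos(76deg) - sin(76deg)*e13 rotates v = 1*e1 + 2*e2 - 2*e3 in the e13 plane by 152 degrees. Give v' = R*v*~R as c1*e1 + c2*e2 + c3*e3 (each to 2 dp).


Rotor R = cos(76deg) - sin(76deg)*e13
Rotation angle theta = 2 * 76 = 152 degrees in the e13 plane (e1 -> e3).
The component perpendicular to the plane (e2) is invariant: v'_2 = v2 = 2.00
cos(152deg) = -0.8829, sin(152deg) = 0.4695
v'_1 = v1*cos(theta) - v3*sin(theta) = 1*(-0.8829) - (-2)*0.4695 = 0.06
v'_3 = v1*sin(theta) + v3*cos(theta) = 1*0.4695 + (-2)*(-0.8829) = 2.24
v' = 0.06*e1 + 2.00*e2 + 2.24*e3


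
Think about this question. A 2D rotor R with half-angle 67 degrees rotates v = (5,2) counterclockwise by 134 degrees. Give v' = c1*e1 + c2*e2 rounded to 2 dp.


Rotor R = cos(67deg) - sin(67deg)*e12
Rotation angle theta = 2 * 67 = 134 degrees
v' = R*v*~R rotates v by theta.
cos(134deg) = -0.6947, sin(134deg) = 0.7193
v'_1 = 5*cos(134deg) - 2*sin(134deg)
= 5*(-0.6947) - 2*0.7193
= -4.91
v'_2 = 5*sin(134deg) + 2*cos(134deg)
= 5*0.7193 + 2*(-0.6947)
= 2.21
v' = -4.91*e1 + 2.21*e2


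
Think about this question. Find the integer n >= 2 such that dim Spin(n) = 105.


dim Spin(n) = dim so(n) = n(n-1)/2.
Solve n(n-1)/2 = 105, i.e. n^2 - n - 210 = 0.
Discriminant = 1 + 8*105 = 841
n = (1 + sqrt(841))/2 = (1 + 29)/2 = 15


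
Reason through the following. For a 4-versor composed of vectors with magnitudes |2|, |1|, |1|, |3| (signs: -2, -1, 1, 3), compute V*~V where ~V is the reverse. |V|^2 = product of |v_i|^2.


Each vector v_i has |v_i|^2 = s_i^2
Squared scales: (-2)^2 = 4, (-1)^2 = 1, 1^2 = 1, 3^2 = 9
|V|^2 = 4 * 1 * 1 * 9
= 36


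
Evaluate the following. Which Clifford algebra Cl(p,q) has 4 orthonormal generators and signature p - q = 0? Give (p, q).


We need p + q = 4 and p - q = 0.
Adding: 2p = 4 + 0 = 4, so p = 2.
Then q = 4 - 2 = 2.
(p, q) = (2, 2)


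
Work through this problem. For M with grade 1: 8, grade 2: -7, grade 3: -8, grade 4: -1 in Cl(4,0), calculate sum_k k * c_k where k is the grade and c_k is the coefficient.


Grade-weighted sum = sum of grade_k * coefficient_k
1*8 = 8
2*(-7) = -14
3*(-8) = -24
4*(-1) = -4
Total = 8 + (-14) + (-24) + (-4) = -34


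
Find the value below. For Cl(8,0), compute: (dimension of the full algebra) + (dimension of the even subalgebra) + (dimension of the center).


n = 8 + 0 = 8
Total dim = 2^8 = 256
Even subalgebra dim = 2^7 = 128
n is even, so center dim = 1
Sum = 256 + 128 + 1 = 385


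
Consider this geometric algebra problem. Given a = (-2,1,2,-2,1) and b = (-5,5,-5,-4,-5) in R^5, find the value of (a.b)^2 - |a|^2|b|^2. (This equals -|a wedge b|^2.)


a . b = (-2)*(-5) + 1*5 + 2*(-5) + (-2)*(-4) + 1*(-5)
= 10 + 5 + (-10) + 8 + (-5) = 8
|a|^2 = (-2)^2 + 1^2 + 2^2 + (-2)^2 + 1^2 = 14
|b|^2 = (-5)^2 + 5^2 + (-5)^2 + (-4)^2 + (-5)^2 = 116
(a.b)^2 = 8^2 = 64
|a|^2 * |b|^2 = 14 * 116 = 1624
Result = 64 - 1624 = -1560


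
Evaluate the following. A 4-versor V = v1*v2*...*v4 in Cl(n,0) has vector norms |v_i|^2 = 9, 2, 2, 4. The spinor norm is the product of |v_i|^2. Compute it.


Spinor norm N(V) = |v1|^2 * |v2|^2 * ... * |v4|^2
= 9 * 2 * 2 * 4
Running product: 9, 18, 36, 144
N(V) = 144


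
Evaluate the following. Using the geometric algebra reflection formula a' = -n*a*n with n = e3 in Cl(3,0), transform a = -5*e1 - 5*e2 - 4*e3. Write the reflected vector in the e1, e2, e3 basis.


Reflection formula: a' = -n*a*n, with n = e3 (unit vector, n^2 = 1).
For reflection through hyperplane perp to e3:
The component along e3 flips sign, others stay.
a = (-5, -5, -4)
a' = (-5, -5, 4)
a' = -5*e1 - 5*e2 + 4*e3


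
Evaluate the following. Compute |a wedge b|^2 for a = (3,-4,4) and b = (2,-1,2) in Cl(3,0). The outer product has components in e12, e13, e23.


a wedge b = (a1*b2 - a2*b1)*e12 + (a1*b3 - a3*b1)*e13 + (a2*b3 - a3*b2)*e23
e12 coeff: 3*(-1) - (-4)*2 = -3 - (-8) = 5
e13 coeff: 3*2 - 4*2 = 6 - 8 = -2
e23 coeff: (-4)*2 - 4*(-1) = -8 - (-4) = -4
|a wedge b|^2 = 5^2 + (-2)^2 + (-4)^2
= 25 + 4 + 16
= 45


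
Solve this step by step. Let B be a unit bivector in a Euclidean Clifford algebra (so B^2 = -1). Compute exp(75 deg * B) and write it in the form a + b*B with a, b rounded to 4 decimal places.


For a unit bivector B with B^2 = -1, the exponential series gives
e^(theta*B) = cos(theta) + sin(theta)*B (the GA analogue of Euler's formula).
theta = 75 degrees = 1.308997 rad
cos(75 deg) = 0.2588
sin(75 deg) = 0.9659
exp(theta*B) = 0.2588 + 0.9659*B


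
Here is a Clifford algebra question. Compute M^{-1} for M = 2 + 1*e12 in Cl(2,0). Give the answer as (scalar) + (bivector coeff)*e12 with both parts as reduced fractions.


M = 2 + 1*e12, where e12^2 = -1.
Since M commutes with its reverse ~M = a - b*e12, M * ~M = a^2 - b^2*e12^2 = a^2 + b^2.
So M^{-1} = ~M / (a^2 + b^2) = (a - b*e12)/(a^2 + b^2).
a^2 + b^2 = 4 + 1 = 5
Scalar part = 2/5 = 2/5
Bivector coeff = -1/5 = -1/5
M^{-1} = 2/5 - 1/5*e12


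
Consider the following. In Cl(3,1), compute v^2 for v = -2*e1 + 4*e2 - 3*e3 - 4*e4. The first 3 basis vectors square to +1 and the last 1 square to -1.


v^2 = sum of c_i^2 * e_i^2
Positive signature terms (e_i^2 = +1): (-2)^2 + 4^2 + (-3)^2 = 29
Negative signature terms (e_j^2 = -1): (-4)^2 = 16
v^2 = 29 - 16 = 13


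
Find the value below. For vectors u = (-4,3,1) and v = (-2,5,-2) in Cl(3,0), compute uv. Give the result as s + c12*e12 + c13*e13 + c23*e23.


In Cl(3,0): e_i^2 = 1, e_ie_j = -e_je_i for i != j.
Scalar part = u . v = (-4)*(-2) + 3*5 + 1*(-2)
= 8 + 15 + (-2) = 21
e12 coeff = (-4)*5 - 3*(-2) = -20 - (-6) = -14
e13 coeff = (-4)*(-2) - 1*(-2) = 8 - (-2) = 10
e23 coeff = 3*(-2) - 1*5 = -6 - 5 = -11
uv = 21 - 14*e12 + 10*e13 - 11*e23


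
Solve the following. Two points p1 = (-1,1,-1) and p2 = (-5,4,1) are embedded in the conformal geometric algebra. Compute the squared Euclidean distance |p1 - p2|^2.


p1 - p2 = (4, -3, -2)
|p1 - p2|^2 = 4^2 + (-3)^2 + (-2)^2
= 16 + 9 + 4
= 29


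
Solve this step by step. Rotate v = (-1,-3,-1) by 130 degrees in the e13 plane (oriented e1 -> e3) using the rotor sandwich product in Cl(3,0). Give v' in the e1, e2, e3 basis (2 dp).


Rotor R = cos(65deg) - sin(65deg)*e13
Rotation angle theta = 2 * 65 = 130 degrees in the e13 plane (e1 -> e3).
The component perpendicular to the plane (e2) is invariant: v'_2 = v2 = -3.00
cos(130deg) = -0.6428, sin(130deg) = 0.7660
v'_1 = v1*cos(theta) - v3*sin(theta) = -1*(-0.6428) - (-1)*0.7660 = 1.41
v'_3 = v1*sin(theta) + v3*cos(theta) = -1*0.7660 + (-1)*(-0.6428) = -0.12
v' = 1.41*e1 - 3.00*e2 - 0.12*e3


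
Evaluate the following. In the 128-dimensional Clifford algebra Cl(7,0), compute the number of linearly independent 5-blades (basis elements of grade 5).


Number of grade-k basis blades in Cl(p,q) with n = p + q is C(n, k).
n = 7 + 0 = 7
C(7, 5) = 7! / (5! * 2!)
= 5040 / (120 * 2)
= 21


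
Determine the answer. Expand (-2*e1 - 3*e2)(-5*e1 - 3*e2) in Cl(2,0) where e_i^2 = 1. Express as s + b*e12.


Expand: (-2*e1 - 3*e2)(-5*e1 - 3*e2)
= (-2)*(-5)*e1e1 + (-2)*(-3)*e1e2 + (-3)*(-5)*e2e1 + (-3)*(-3)*e2e2
Using e1^2 = e2^2 = 1, e2e1 = -e1e2:
Scalar part s = (-2)*(-5) + (-3)*(-3) = 10 + 9 = 19
Bivector part b = (-2)*(-3) - (-3)*(-5) = 6 - 15 = -9
uv = 19 - 9*e12


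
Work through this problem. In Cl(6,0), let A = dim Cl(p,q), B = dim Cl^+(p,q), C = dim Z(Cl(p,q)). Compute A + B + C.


n = 6 + 0 = 6
Total dim = 2^6 = 64
Even subalgebra dim = 2^5 = 32
n is even, so center dim = 1
Sum = 64 + 32 + 1 = 97


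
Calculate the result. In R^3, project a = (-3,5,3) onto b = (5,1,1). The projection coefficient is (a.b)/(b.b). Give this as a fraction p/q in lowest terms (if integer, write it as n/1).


Projection coefficient = (a . b) / (b . b)
a . b = (-3)*5 + 5*1 + 3*1
= -15 + 5 + 3 = -7
b . b = 5^2 + 1^2 + 1^2
= 25 + 1 + 1 = 27
Coefficient = -7/27
In lowest terms: -7/27


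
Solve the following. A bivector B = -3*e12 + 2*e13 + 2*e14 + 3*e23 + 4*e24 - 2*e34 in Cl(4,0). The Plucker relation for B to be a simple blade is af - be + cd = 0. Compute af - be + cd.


Plucker relation: af - be + cd
a*f = (-3)*(-2) = 6
b*e = 2*4 = 8
c*d = 2*3 = 6
af - be + cd = 6 - 8 + 6
= 4


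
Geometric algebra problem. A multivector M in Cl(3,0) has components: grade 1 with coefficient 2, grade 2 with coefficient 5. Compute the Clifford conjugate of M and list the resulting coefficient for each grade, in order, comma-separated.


Clifford conjugate sign for grade k: (-1)^(k(k+1)/2)
Grade 1: (-1)^(1*2/2) = (-1)^1 = -1, coeff 2 -> -2
Grade 2: (-1)^(2*3/2) = (-1)^3 = -1, coeff 5 -> -5
Conjugated coefficients: -2, -5


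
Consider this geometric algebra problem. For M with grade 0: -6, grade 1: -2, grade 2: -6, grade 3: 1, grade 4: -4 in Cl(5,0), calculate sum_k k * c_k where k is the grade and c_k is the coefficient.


Grade-weighted sum = sum of grade_k * coefficient_k
0*(-6) = 0
1*(-2) = -2
2*(-6) = -12
3*1 = 3
4*(-4) = -16
Total = 0 + (-2) + (-12) + 3 + (-16) = -27


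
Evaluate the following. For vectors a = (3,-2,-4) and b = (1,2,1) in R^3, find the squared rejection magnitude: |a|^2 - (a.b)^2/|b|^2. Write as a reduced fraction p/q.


|a|^2 = 3^2 + (-2)^2 + (-4)^2 = 29
|b|^2 = 1^2 + 2^2 + 1^2 = 6
a . b = 3*1 + (-2)*2 + (-4)*1 = -5
(a.b)^2 = (-5)^2 = 25
|rej|^2 = 29 - 25/6
= (174 - 25)/6
= 149/6
In lowest terms: 149/6


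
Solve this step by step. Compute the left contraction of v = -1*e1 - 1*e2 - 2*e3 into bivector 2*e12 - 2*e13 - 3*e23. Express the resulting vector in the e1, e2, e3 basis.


Left contraction v _| B = <vB>_1 (grade-1 part of the geometric product vB).
Using e1_|e12 = e2, e2_|e12 = -e1, e1_|e13 = e3, e3_|e13 = -e1, e2_|e23 = e3, e3_|e23 = -e2:
e1 coeff: -v2*b12 - v3*b13 = -(-1)*(2) - (-2)*(-2) = -2
e2 coeff: v1*b12 - v3*b23 = (-1)*(2) - (-2)*(-3) = -8
e3 coeff: v1*b13 + v2*b23 = (-1)*(-2) + (-1)*(-3) = 5
v _| B = -2*e1 - 8*e2 + 5*e3


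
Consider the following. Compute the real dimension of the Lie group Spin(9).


Spin(n) double-covers SO(n); both have Lie algebra so(n) of dimension n(n-1)/2.
n = 9
n(n-1) = 9 * 8 = 72
dim Spin(9) = 72/2 = 36


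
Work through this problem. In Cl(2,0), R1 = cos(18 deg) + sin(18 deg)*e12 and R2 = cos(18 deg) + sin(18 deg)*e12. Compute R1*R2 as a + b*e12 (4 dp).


Same-plane rotors commute and their half-angles add:
R1*R2 = cos(a1 + a2) + sin(a1 + a2)*e12.
a1 + a2 = 18 + 18 = 36 deg
cos(36 deg) = 0.8090
sin(36 deg) = 0.5878
R1*R2 = 0.8090 + 0.5878*e12


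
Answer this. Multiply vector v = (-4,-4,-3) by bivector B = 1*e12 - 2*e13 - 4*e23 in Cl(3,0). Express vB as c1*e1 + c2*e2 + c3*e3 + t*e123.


vB has grade-1 (vector) and grade-3 (trivector) parts: vB = (v _| B) + (v ^ B).
Vector part <vB>_1:
  e1: -v2*b12 - v3*b13 = -(-4)*(1) - (-3)*(-2) = -2
  e2: v1*b12 - v3*b23 = (-4)*(1) - (-3)*(-4) = -16
  e3: v1*b13 + v2*b23 = (-4)*(-2) + (-4)*(-4) = 24
Trivector part <vB>_3:
  e123: v1*b23 - v2*b13 + v3*b12 = (-4)*(-4) - (-4)*(-2) + (-3)*(1) = 5
vB = -2*e1 - 16*e2 + 24*e3 + 5*e123


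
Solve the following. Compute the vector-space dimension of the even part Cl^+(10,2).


Even subalgebra dimension = 2^(n-1)
n = 10 + 2 = 12
2^(12 - 1) = 2^11 = 2048
Verification: sum of C(12,k) for even k = 1 + 66 + 495 + 924 + 495 + 66 + 1 = 2048
Result = 2048


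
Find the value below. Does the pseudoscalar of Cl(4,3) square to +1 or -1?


The pseudoscalar I = e1...e_n (product of all n generators) of Cl(p,q) satisfies I^2 = (-1)^(q + n(n-1)/2).
p = 4, q = 3, n = p + q = 7
n(n-1)/2 = 7 * 6 / 2 = 21
Exponent = q + n(n-1)/2 = 3 + 21 = 24
I^2 = (-1)^24 = +1


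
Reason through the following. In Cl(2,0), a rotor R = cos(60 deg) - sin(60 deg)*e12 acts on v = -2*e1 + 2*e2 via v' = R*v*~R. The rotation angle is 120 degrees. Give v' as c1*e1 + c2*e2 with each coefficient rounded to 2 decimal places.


Rotor R = cos(60deg) - sin(60deg)*e12
Rotation angle theta = 2 * 60 = 120 degrees
v' = R*v*~R rotates v by theta.
cos(120deg) = -0.5000, sin(120deg) = 0.8660
v'_1 = -2*cos(120deg) - 2*sin(120deg)
= -2*(-0.5000) - 2*0.8660
= -0.73
v'_2 = -2*sin(120deg) + 2*cos(120deg)
= -2*0.8660 + 2*(-0.5000)
= -2.73
v' = -0.73*e1 - 2.73*e2


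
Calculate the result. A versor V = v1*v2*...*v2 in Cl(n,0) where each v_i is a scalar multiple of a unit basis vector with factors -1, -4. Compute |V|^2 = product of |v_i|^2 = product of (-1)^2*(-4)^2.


Each vector v_i has |v_i|^2 = s_i^2
Squared scales: (-1)^2 = 1, (-4)^2 = 16
|V|^2 = 1 * 16
= 16


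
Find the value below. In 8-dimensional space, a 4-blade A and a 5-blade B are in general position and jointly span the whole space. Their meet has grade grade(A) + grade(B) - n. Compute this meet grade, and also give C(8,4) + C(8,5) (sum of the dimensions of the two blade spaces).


Meet grade = grade(A) + grade(B) - n
= 4 + 5 - 8 = 1
C(8,4) = 70
C(8,5) = 56
dim_A + dim_B = 70 + 56 = 126


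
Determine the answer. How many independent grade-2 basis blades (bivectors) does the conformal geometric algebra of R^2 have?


The conformal model of R^2 uses Cl(3,1) with m = 2 + 2 = 4 generators.
Number of grade-2 blades = C(m, 2) = C(4, 2)
= 4*3/2 = 6


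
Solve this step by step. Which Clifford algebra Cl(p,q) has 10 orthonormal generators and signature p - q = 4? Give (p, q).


We need p + q = 10 and p - q = 4.
Adding: 2p = 10 + 4 = 14, so p = 7.
Then q = 10 - 7 = 3.
(p, q) = (7, 3)


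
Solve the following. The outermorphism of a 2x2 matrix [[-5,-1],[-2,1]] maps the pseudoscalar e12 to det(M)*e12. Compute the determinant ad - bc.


The outermorphism of a linear map f sends e1^e2 to f(e1)^f(e2).
f(e1) = -5*e1 - 2*e2
f(e2) = -1*e1 + 1*e2
f(e1) ^ f(e2) = (-5*e1 - 2*e2) ^ (-1*e1 + 1*e2)
= (-5)*1*e12 + (-2)*(-1)*e21
= (-5 - 2)*e12
= -7*e12
Coefficient = -7


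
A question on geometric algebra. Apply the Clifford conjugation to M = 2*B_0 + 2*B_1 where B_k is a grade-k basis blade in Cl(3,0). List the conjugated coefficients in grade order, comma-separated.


Clifford conjugate sign for grade k: (-1)^(k(k+1)/2)
Grade 0: (-1)^(0*1/2) = (-1)^0 = 1, coeff 2 -> 2
Grade 1: (-1)^(1*2/2) = (-1)^1 = -1, coeff 2 -> -2
Conjugated coefficients: 2, -2


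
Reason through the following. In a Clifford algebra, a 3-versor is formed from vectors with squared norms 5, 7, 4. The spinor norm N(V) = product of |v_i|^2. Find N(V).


Spinor norm N(V) = |v1|^2 * |v2|^2 * ... * |v3|^2
= 5 * 7 * 4
Running product: 5, 35, 140
N(V) = 140


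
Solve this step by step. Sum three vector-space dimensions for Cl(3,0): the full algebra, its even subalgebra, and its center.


n = 3 + 0 = 3
Total dim = 2^3 = 8
Even subalgebra dim = 2^2 = 4
n is odd, so center dim = 2
Sum = 8 + 4 + 2 = 14


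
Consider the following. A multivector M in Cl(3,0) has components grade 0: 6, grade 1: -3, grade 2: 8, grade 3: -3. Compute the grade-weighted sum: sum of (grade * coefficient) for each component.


Grade-weighted sum = sum of grade_k * coefficient_k
0*6 = 0
1*(-3) = -3
2*8 = 16
3*(-3) = -9
Total = 0 + (-3) + 16 + (-9) = 4


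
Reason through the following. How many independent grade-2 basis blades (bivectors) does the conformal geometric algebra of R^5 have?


The conformal model of R^5 uses Cl(6,1) with m = 5 + 2 = 7 generators.
Number of grade-2 blades = C(m, 2) = C(7, 2)
= 7*6/2 = 21


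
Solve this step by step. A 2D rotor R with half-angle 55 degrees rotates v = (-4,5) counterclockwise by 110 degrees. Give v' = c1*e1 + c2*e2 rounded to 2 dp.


Rotor R = cos(55deg) - sin(55deg)*e12
Rotation angle theta = 2 * 55 = 110 degrees
v' = R*v*~R rotates v by theta.
cos(110deg) = -0.3420, sin(110deg) = 0.9397
v'_1 = -4*cos(110deg) - 5*sin(110deg)
= -4*(-0.3420) - 5*0.9397
= -3.33
v'_2 = -4*sin(110deg) + 5*cos(110deg)
= -4*0.9397 + 5*(-0.3420)
= -5.47
v' = -3.33*e1 - 5.47*e2


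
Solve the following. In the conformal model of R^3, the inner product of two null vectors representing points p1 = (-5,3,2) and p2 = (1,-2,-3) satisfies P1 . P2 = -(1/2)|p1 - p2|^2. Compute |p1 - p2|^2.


p1 - p2 = (-6, 5, 5)
|p1 - p2|^2 = (-6)^2 + 5^2 + 5^2
= 36 + 25 + 25
= 86


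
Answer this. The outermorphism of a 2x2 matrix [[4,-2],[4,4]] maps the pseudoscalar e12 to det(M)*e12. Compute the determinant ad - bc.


The outermorphism of a linear map f sends e1^e2 to f(e1)^f(e2).
f(e1) = 4*e1 + 4*e2
f(e2) = -2*e1 + 4*e2
f(e1) ^ f(e2) = (4*e1 + 4*e2) ^ (-2*e1 + 4*e2)
= 4*4*e12 + 4*(-2)*e21
= (16 - (-8))*e12
= 24*e12
Coefficient = 24


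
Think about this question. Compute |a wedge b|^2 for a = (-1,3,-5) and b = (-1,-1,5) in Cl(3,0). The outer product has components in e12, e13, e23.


a wedge b = (a1*b2 - a2*b1)*e12 + (a1*b3 - a3*b1)*e13 + (a2*b3 - a3*b2)*e23
e12 coeff: (-1)*(-1) - 3*(-1) = 1 - (-3) = 4
e13 coeff: (-1)*5 - (-5)*(-1) = -5 - 5 = -10
e23 coeff: 3*5 - (-5)*(-1) = 15 - 5 = 10
|a wedge b|^2 = 4^2 + (-10)^2 + 10^2
= 16 + 100 + 100
= 216


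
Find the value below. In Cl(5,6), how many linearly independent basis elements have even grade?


Even subalgebra dimension = 2^(n-1)
n = 5 + 6 = 11
2^(11 - 1) = 2^10 = 1024
Verification: sum of C(11,k) for even k = 1 + 55 + 330 + 462 + 165 + 11 = 1024
Result = 1024


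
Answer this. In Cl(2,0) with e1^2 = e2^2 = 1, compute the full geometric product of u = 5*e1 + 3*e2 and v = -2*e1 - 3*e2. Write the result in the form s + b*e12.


Expand: (5*e1 + 3*e2)(-2*e1 - 3*e2)
= 5*(-2)*e1e1 + 5*(-3)*e1e2 + 3*(-2)*e2e1 + 3*(-3)*e2e2
Using e1^2 = e2^2 = 1, e2e1 = -e1e2:
Scalar part s = 5*(-2) + 3*(-3) = -10 + (-9) = -19
Bivector part b = 5*(-3) - 3*(-2) = -15 - (-6) = -9
uv = -19 - 9*e12


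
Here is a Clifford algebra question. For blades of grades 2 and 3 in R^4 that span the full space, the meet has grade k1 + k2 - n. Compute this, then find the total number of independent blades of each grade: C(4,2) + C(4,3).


Meet grade = grade(A) + grade(B) - n
= 2 + 3 - 4 = 1
C(4,2) = 6
C(4,3) = 4
dim_A + dim_B = 6 + 4 = 10


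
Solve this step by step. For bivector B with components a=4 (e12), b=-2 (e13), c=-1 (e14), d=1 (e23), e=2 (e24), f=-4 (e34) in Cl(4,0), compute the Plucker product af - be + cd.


Plucker relation: af - be + cd
a*f = 4*(-4) = -16
b*e = (-2)*2 = -4
c*d = (-1)*1 = -1
af - be + cd = -16 - (-4) + (-1)
= -13


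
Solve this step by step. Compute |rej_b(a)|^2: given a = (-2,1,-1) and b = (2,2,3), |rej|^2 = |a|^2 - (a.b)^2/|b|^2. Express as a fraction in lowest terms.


|a|^2 = (-2)^2 + 1^2 + (-1)^2 = 6
|b|^2 = 2^2 + 2^2 + 3^2 = 17
a . b = (-2)*2 + 1*2 + (-1)*3 = -5
(a.b)^2 = (-5)^2 = 25
|rej|^2 = 6 - 25/17
= (102 - 25)/17
= 77/17
In lowest terms: 77/17


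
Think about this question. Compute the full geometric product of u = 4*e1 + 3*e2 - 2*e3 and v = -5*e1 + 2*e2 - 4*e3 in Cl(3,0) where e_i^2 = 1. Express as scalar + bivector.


In Cl(3,0): e_i^2 = 1, e_ie_j = -e_je_i for i != j.
Scalar part = u . v = 4*(-5) + 3*2 + (-2)*(-4)
= -20 + 6 + 8 = -6
e12 coeff = 4*2 - 3*(-5) = 8 - (-15) = 23
e13 coeff = 4*(-4) - (-2)*(-5) = -16 - 10 = -26
e23 coeff = 3*(-4) - (-2)*2 = -12 - (-4) = -8
uv = -6 + 23*e12 - 26*e13 - 8*e23


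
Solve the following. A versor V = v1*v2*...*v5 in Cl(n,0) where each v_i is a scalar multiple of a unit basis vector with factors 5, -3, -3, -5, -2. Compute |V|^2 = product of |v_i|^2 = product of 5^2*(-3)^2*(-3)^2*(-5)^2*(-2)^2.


Each vector v_i has |v_i|^2 = s_i^2
Squared scales: 5^2 = 25, (-3)^2 = 9, (-3)^2 = 9, (-5)^2 = 25, (-2)^2 = 4
|V|^2 = 25 * 9 * 9 * 25 * 4
= 202500


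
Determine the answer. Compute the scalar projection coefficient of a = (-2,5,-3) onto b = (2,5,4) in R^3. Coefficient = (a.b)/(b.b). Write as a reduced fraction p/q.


Projection coefficient = (a . b) / (b . b)
a . b = (-2)*2 + 5*5 + (-3)*4
= -4 + 25 + (-12) = 9
b . b = 2^2 + 5^2 + 4^2
= 4 + 25 + 16 = 45
Coefficient = 9/45
In lowest terms: 1/5


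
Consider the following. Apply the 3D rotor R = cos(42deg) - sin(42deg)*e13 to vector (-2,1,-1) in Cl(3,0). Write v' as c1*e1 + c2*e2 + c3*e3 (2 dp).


Rotor R = cos(42deg) - sin(42deg)*e13
Rotation angle theta = 2 * 42 = 84 degrees in the e13 plane (e1 -> e3).
The component perpendicular to the plane (e2) is invariant: v'_2 = v2 = 1.00
cos(84deg) = 0.1045, sin(84deg) = 0.9945
v'_1 = v1*cos(theta) - v3*sin(theta) = -2*0.1045 - (-1)*0.9945 = 0.79
v'_3 = v1*sin(theta) + v3*cos(theta) = -2*0.9945 + (-1)*0.1045 = -2.09
v' = 0.79*e1 + 1.00*e2 - 2.09*e3


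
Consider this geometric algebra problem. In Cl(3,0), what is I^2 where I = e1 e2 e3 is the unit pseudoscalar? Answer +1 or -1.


The pseudoscalar I = e1...e_n (product of all n generators) of Cl(p,q) satisfies I^2 = (-1)^(q + n(n-1)/2).
p = 3, q = 0, n = p + q = 3
n(n-1)/2 = 3 * 2 / 2 = 3
Exponent = q + n(n-1)/2 = 0 + 3 = 3
I^2 = (-1)^3 = -1


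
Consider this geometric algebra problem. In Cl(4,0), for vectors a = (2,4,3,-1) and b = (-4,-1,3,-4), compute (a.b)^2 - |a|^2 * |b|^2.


a . b = 2*(-4) + 4*(-1) + 3*3 + (-1)*(-4)
= -8 + (-4) + 9 + 4 = 1
|a|^2 = 2^2 + 4^2 + 3^2 + (-1)^2 = 30
|b|^2 = (-4)^2 + (-1)^2 + 3^2 + (-4)^2 = 42
(a.b)^2 = 1^2 = 1
|a|^2 * |b|^2 = 30 * 42 = 1260
Result = 1 - 1260 = -1259


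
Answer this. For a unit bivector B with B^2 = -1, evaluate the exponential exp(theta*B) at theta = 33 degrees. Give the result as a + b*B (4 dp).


For a unit bivector B with B^2 = -1, the exponential series gives
e^(theta*B) = cos(theta) + sin(theta)*B (the GA analogue of Euler's formula).
theta = 33 degrees = 0.575959 rad
cos(33 deg) = 0.8387
sin(33 deg) = 0.5446
exp(theta*B) = 0.8387 + 0.5446*B


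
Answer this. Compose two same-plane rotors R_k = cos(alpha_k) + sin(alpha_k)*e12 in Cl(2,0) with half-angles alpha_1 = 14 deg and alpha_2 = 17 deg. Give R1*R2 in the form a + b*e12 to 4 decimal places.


Same-plane rotors commute and their half-angles add:
R1*R2 = cos(a1 + a2) + sin(a1 + a2)*e12.
a1 + a2 = 14 + 17 = 31 deg
cos(31 deg) = 0.8572
sin(31 deg) = 0.5150
R1*R2 = 0.8572 + 0.5150*e12


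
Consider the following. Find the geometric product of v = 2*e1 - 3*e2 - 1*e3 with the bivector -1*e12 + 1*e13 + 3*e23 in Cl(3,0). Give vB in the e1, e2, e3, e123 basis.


vB has grade-1 (vector) and grade-3 (trivector) parts: vB = (v _| B) + (v ^ B).
Vector part <vB>_1:
  e1: -v2*b12 - v3*b13 = -(-3)*(-1) - (-1)*(1) = -2
  e2: v1*b12 - v3*b23 = (2)*(-1) - (-1)*(3) = 1
  e3: v1*b13 + v2*b23 = (2)*(1) + (-3)*(3) = -7
Trivector part <vB>_3:
  e123: v1*b23 - v2*b13 + v3*b12 = (2)*(3) - (-3)*(1) + (-1)*(-1) = 10
vB = -2*e1 + 1*e2 - 7*e3 + 10*e123


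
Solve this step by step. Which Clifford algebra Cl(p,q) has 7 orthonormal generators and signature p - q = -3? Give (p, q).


We need p + q = 7 and p - q = -3.
Adding: 2p = 7 + (-3) = 4, so p = 2.
Then q = 7 - 2 = 5.
(p, q) = (2, 5)


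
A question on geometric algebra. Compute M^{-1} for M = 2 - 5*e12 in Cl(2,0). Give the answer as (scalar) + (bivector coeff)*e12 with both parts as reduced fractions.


M = 2 - 5*e12, where e12^2 = -1.
Since M commutes with its reverse ~M = a - b*e12, M * ~M = a^2 - b^2*e12^2 = a^2 + b^2.
So M^{-1} = ~M / (a^2 + b^2) = (a - b*e12)/(a^2 + b^2).
a^2 + b^2 = 4 + 25 = 29
Scalar part = 2/29 = 2/29
Bivector coeff = 5/29 = 5/29
M^{-1} = 2/29 + 5/29*e12


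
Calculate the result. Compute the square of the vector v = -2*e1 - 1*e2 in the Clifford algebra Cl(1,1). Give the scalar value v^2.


v^2 = sum of c_i^2 * e_i^2
Positive signature terms (e_i^2 = +1): (-2)^2 = 4
Negative signature terms (e_j^2 = -1): (-1)^2 = 1
v^2 = 4 - 1 = 3


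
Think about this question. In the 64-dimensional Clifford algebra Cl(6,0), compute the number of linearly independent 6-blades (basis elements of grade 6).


Number of grade-k basis blades in Cl(p,q) with n = p + q is C(n, k).
n = 6 + 0 = 6
C(6, 6) = 6! / (6! * 0!)
= 720 / (720 * 1)
= 1


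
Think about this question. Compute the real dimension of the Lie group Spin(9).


Spin(n) double-covers SO(n); both have Lie algebra so(n) of dimension n(n-1)/2.
n = 9
n(n-1) = 9 * 8 = 72
dim Spin(9) = 72/2 = 36


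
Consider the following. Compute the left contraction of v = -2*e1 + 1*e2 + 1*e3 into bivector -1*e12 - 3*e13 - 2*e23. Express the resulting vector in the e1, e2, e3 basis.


Left contraction v _| B = <vB>_1 (grade-1 part of the geometric product vB).
Using e1_|e12 = e2, e2_|e12 = -e1, e1_|e13 = e3, e3_|e13 = -e1, e2_|e23 = e3, e3_|e23 = -e2:
e1 coeff: -v2*b12 - v3*b13 = -(1)*(-1) - (1)*(-3) = 4
e2 coeff: v1*b12 - v3*b23 = (-2)*(-1) - (1)*(-2) = 4
e3 coeff: v1*b13 + v2*b23 = (-2)*(-3) + (1)*(-2) = 4
v _| B = 4*e1 + 4*e2 + 4*e3


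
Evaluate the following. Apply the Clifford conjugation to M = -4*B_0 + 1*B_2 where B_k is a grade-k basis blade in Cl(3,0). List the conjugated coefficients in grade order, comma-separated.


Clifford conjugate sign for grade k: (-1)^(k(k+1)/2)
Grade 0: (-1)^(0*1/2) = (-1)^0 = 1, coeff -4 -> -4
Grade 2: (-1)^(2*3/2) = (-1)^3 = -1, coeff 1 -> -1
Conjugated coefficients: -4, -1


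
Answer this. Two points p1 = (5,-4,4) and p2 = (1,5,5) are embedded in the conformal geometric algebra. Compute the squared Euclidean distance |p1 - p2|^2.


p1 - p2 = (4, -9, -1)
|p1 - p2|^2 = 4^2 + (-9)^2 + (-1)^2
= 16 + 81 + 1
= 98


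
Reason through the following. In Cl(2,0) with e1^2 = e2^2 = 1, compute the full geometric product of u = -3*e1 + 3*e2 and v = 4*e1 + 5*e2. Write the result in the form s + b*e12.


Expand: (-3*e1 + 3*e2)(4*e1 + 5*e2)
= (-3)*4*e1e1 + (-3)*5*e1e2 + 3*4*e2e1 + 3*5*e2e2
Using e1^2 = e2^2 = 1, e2e1 = -e1e2:
Scalar part s = (-3)*4 + 3*5 = -12 + 15 = 3
Bivector part b = (-3)*5 - 3*4 = -15 - 12 = -27
uv = 3 - 27*e12
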